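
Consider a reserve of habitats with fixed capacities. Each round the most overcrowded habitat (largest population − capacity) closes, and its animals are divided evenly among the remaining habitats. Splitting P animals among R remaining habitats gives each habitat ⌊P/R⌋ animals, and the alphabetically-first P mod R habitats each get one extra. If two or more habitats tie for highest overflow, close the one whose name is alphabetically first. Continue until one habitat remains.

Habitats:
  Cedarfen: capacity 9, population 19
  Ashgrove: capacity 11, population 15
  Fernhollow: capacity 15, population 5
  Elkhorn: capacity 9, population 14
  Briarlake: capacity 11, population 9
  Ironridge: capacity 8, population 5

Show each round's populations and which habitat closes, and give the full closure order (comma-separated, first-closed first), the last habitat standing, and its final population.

Closure order: Cedarfen, Elkhorn, Ashgrove, Briarlake, Ironridge
Last habitat: Fernhollow with 67 animals

Round 1: Ashgrove=15 Briarlake=9 Cedarfen=19 Elkhorn=14 Fernhollow=5 Ironridge=5 → close Cedarfen (overflow 10)
  19÷5 = 3 each, +1 to first 4
Round 2: Ashgrove=19 Briarlake=13 Elkhorn=18 Fernhollow=9 Ironridge=8 → close Elkhorn (overflow 9)
  18÷4 = 4 each, +1 to first 2
Round 3: Ashgrove=24 Briarlake=18 Fernhollow=13 Ironridge=12 → close Ashgrove (overflow 13)
  24÷3 = 8 each, +1 to first 0
Round 4: Briarlake=26 Fernhollow=21 Ironridge=20 → close Briarlake (overflow 15)
  26÷2 = 13 each, +1 to first 0
Round 5: Fernhollow=34 Ironridge=33 → close Ironridge (overflow 25)
  33÷1 = 33 each, +1 to first 0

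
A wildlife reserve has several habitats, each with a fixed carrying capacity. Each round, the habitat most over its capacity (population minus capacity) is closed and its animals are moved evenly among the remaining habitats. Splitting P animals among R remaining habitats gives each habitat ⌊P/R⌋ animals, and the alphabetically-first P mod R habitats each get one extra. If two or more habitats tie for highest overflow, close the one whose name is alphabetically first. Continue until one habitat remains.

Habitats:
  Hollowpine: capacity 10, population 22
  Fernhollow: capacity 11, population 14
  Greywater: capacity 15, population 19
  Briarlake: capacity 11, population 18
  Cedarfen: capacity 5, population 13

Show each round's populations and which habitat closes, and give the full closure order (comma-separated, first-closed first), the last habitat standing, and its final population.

Closure order: Hollowpine, Cedarfen, Briarlake, Fernhollow
Last habitat: Greywater with 86 animals

Round 1: Briarlake=18 Cedarfen=13 Fernhollow=14 Greywater=19 Hollowpine=22 → close Hollowpine (overflow 12)
  22÷4 = 5 each, +1 to first 2
Round 2: Briarlake=24 Cedarfen=19 Fernhollow=19 Greywater=24 → close Cedarfen (overflow 14)
  19÷3 = 6 each, +1 to first 1
Round 3: Briarlake=31 Fernhollow=25 Greywater=30 → close Briarlake (overflow 20)
  31÷2 = 15 each, +1 to first 1
Round 4: Fernhollow=41 Greywater=45 → close Fernhollow (overflow 30)
  41÷1 = 41 each, +1 to first 0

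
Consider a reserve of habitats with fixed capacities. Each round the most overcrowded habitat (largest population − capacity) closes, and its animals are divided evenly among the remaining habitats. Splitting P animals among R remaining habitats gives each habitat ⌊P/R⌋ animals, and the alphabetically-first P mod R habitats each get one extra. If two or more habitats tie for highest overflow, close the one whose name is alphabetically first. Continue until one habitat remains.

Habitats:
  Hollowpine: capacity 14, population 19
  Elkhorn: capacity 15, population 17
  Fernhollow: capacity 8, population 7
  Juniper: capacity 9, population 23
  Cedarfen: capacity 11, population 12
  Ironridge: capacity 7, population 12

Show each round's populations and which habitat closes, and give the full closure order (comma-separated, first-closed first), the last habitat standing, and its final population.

Closure order: Juniper, Hollowpine, Ironridge, Elkhorn, Cedarfen
Last habitat: Fernhollow with 90 animals

Round 1: Cedarfen=12 Elkhorn=17 Fernhollow=7 Hollowpine=19 Ironridge=12 Juniper=23 → close Juniper (overflow 14)
  23÷5 = 4 each, +1 to first 3
Round 2: Cedarfen=17 Elkhorn=22 Fernhollow=12 Hollowpine=23 Ironridge=16 → close Hollowpine (overflow 9)
  23÷4 = 5 each, +1 to first 3
Round 3: Cedarfen=23 Elkhorn=28 Fernhollow=18 Ironridge=21 → close Ironridge (overflow 14)
  21÷3 = 7 each, +1 to first 0
Round 4: Cedarfen=30 Elkhorn=35 Fernhollow=25 → close Elkhorn (overflow 20)
  35÷2 = 17 each, +1 to first 1
Round 5: Cedarfen=48 Fernhollow=42 → close Cedarfen (overflow 37)
  48÷1 = 48 each, +1 to first 0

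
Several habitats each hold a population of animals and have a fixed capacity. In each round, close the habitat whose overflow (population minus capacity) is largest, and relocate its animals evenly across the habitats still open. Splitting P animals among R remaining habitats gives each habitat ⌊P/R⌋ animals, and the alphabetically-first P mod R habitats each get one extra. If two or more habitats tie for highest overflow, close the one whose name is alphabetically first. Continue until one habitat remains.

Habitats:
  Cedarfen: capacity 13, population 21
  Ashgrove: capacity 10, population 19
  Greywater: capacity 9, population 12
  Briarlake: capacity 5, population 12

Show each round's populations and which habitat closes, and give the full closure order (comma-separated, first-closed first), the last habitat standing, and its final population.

Closure order: Ashgrove, Briarlake, Cedarfen
Last habitat: Greywater with 64 animals

Round 1: Ashgrove=19 Briarlake=12 Cedarfen=21 Greywater=12 → close Ashgrove (overflow 9)
  19÷3 = 6 each, +1 to first 1
Round 2: Briarlake=19 Cedarfen=27 Greywater=18 → close Briarlake (overflow 14)
  19÷2 = 9 each, +1 to first 1
Round 3: Cedarfen=37 Greywater=27 → close Cedarfen (overflow 24)
  37÷1 = 37 each, +1 to first 0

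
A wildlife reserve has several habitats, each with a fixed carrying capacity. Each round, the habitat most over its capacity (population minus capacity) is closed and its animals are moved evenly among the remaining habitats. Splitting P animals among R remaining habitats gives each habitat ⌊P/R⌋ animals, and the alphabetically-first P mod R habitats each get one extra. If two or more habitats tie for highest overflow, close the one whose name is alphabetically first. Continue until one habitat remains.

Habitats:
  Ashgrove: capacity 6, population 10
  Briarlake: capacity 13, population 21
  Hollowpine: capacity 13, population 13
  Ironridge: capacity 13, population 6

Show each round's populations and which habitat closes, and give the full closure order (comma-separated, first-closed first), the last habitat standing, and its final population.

Closure order: Briarlake, Ashgrove, Hollowpine
Last habitat: Ironridge with 50 animals

Round 1: Ashgrove=10 Briarlake=21 Hollowpine=13 Ironridge=6 → close Briarlake (overflow 8)
  21÷3 = 7 each, +1 to first 0
Round 2: Ashgrove=17 Hollowpine=20 Ironridge=13 → close Ashgrove (overflow 11)
  17÷2 = 8 each, +1 to first 1
Round 3: Hollowpine=29 Ironridge=21 → close Hollowpine (overflow 16)
  29÷1 = 29 each, +1 to first 0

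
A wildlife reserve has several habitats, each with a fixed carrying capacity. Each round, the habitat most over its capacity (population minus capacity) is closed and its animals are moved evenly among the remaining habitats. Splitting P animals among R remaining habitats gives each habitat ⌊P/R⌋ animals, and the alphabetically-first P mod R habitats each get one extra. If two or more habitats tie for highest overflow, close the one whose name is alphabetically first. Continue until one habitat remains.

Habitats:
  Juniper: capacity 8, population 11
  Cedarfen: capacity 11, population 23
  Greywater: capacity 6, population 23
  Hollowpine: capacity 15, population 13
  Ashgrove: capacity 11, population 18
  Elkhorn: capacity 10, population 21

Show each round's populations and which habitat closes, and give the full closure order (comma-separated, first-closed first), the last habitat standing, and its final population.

Round 1: Ashgrove=18 Cedarfen=23 Elkhorn=21 Greywater=23 Hollowpine=13 Juniper=11 → close Greywater (overflow 17)
  23÷5 = 4 each, +1 to first 3
Round 2: Ashgrove=23 Cedarfen=28 Elkhorn=26 Hollowpine=17 Juniper=15 → close Cedarfen (overflow 17)
  28÷4 = 7 each, +1 to first 0
Round 3: Ashgrove=30 Elkhorn=33 Hollowpine=24 Juniper=22 → close Elkhorn (overflow 23)
  33÷3 = 11 each, +1 to first 0
Round 4: Ashgrove=41 Hollowpine=35 Juniper=33 → close Ashgrove (overflow 30)
  41÷2 = 20 each, +1 to first 1
Round 5: Hollowpine=56 Juniper=53 → close Juniper (overflow 45)
  53÷1 = 53 each, +1 to first 0

Closure order: Greywater, Cedarfen, Elkhorn, Ashgrove, Juniper
Last habitat: Hollowpine with 109 animals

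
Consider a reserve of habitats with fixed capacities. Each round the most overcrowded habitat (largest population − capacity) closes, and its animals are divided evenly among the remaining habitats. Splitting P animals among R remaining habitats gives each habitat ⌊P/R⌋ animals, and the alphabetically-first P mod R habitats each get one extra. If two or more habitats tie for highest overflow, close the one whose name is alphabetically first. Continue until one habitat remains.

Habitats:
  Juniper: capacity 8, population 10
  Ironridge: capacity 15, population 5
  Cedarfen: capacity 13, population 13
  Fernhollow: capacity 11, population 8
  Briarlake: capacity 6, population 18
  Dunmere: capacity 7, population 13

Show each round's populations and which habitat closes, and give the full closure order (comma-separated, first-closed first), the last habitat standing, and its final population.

Closure order: Briarlake, Dunmere, Cedarfen, Juniper, Fernhollow
Last habitat: Ironridge with 67 animals

Round 1: Briarlake=18 Cedarfen=13 Dunmere=13 Fernhollow=8 Ironridge=5 Juniper=10 → close Briarlake (overflow 12)
  18÷5 = 3 each, +1 to first 3
Round 2: Cedarfen=17 Dunmere=17 Fernhollow=12 Ironridge=8 Juniper=13 → close Dunmere (overflow 10)
  17÷4 = 4 each, +1 to first 1
Round 3: Cedarfen=22 Fernhollow=16 Ironridge=12 Juniper=17 → close Cedarfen (overflow 9)
  22÷3 = 7 each, +1 to first 1
Round 4: Fernhollow=24 Ironridge=19 Juniper=24 → close Juniper (overflow 16)
  24÷2 = 12 each, +1 to first 0
Round 5: Fernhollow=36 Ironridge=31 → close Fernhollow (overflow 25)
  36÷1 = 36 each, +1 to first 0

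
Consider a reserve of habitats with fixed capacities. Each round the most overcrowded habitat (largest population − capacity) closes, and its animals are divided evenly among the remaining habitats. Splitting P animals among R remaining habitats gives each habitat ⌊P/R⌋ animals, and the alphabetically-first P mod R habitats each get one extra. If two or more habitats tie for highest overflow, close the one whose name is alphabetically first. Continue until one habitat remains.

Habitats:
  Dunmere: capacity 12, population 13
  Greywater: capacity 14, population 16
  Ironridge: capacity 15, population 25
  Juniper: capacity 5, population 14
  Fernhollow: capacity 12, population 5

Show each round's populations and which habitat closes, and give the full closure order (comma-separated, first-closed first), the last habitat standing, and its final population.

Round 1: Dunmere=13 Fernhollow=5 Greywater=16 Ironridge=25 Juniper=14 → close Ironridge (overflow 10)
  25÷4 = 6 each, +1 to first 1
Round 2: Dunmere=20 Fernhollow=11 Greywater=22 Juniper=20 → close Juniper (overflow 15)
  20÷3 = 6 each, +1 to first 2
Round 3: Dunmere=27 Fernhollow=18 Greywater=28 → close Dunmere (overflow 15)
  27÷2 = 13 each, +1 to first 1
Round 4: Fernhollow=32 Greywater=41 → close Greywater (overflow 27)
  41÷1 = 41 each, +1 to first 0

Closure order: Ironridge, Juniper, Dunmere, Greywater
Last habitat: Fernhollow with 73 animals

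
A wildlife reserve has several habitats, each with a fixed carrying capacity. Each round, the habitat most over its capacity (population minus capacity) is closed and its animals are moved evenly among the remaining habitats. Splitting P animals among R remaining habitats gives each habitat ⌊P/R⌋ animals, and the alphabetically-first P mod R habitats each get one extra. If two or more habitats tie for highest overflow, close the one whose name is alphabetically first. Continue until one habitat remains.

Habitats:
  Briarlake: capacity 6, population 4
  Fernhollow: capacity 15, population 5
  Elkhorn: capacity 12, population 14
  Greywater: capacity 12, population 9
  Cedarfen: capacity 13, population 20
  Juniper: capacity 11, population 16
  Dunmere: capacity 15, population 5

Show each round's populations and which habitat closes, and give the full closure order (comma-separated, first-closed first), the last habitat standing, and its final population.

Round 1: Briarlake=4 Cedarfen=20 Dunmere=5 Elkhorn=14 Fernhollow=5 Greywater=9 Juniper=16 → close Cedarfen (overflow 7)
  20÷6 = 3 each, +1 to first 2
Round 2: Briarlake=8 Dunmere=9 Elkhorn=17 Fernhollow=8 Greywater=12 Juniper=19 → close Juniper (overflow 8)
  19÷5 = 3 each, +1 to first 4
Round 3: Briarlake=12 Dunmere=13 Elkhorn=21 Fernhollow=12 Greywater=15 → close Elkhorn (overflow 9)
  21÷4 = 5 each, +1 to first 1
Round 4: Briarlake=18 Dunmere=18 Fernhollow=17 Greywater=20 → close Briarlake (overflow 12)
  18÷3 = 6 each, +1 to first 0
Round 5: Dunmere=24 Fernhollow=23 Greywater=26 → close Greywater (overflow 14)
  26÷2 = 13 each, +1 to first 0
Round 6: Dunmere=37 Fernhollow=36 → close Dunmere (overflow 22)
  37÷1 = 37 each, +1 to first 0

Closure order: Cedarfen, Juniper, Elkhorn, Briarlake, Greywater, Dunmere
Last habitat: Fernhollow with 73 animals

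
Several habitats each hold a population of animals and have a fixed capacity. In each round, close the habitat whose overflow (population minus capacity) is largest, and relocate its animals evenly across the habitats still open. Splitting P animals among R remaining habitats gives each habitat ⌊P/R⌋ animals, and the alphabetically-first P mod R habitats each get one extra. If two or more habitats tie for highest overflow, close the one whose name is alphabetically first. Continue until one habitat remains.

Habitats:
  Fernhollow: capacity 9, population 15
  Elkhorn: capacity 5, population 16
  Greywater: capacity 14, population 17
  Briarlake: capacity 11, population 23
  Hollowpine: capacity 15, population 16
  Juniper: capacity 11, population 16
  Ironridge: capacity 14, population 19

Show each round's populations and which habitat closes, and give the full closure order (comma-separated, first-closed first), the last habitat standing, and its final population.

Closure order: Briarlake, Elkhorn, Fernhollow, Ironridge, Greywater, Juniper
Last habitat: Hollowpine with 122 animals

Round 1: Briarlake=23 Elkhorn=16 Fernhollow=15 Greywater=17 Hollowpine=16 Ironridge=19 Juniper=16 → close Briarlake (overflow 12)
  23÷6 = 3 each, +1 to first 5
Round 2: Elkhorn=20 Fernhollow=19 Greywater=21 Hollowpine=20 Ironridge=23 Juniper=19 → close Elkhorn (overflow 15)
  20÷5 = 4 each, +1 to first 0
Round 3: Fernhollow=23 Greywater=25 Hollowpine=24 Ironridge=27 Juniper=23 → close Fernhollow (overflow 14)
  23÷4 = 5 each, +1 to first 3
Round 4: Greywater=31 Hollowpine=30 Ironridge=33 Juniper=28 → close Ironridge (overflow 19)
  33÷3 = 11 each, +1 to first 0
Round 5: Greywater=42 Hollowpine=41 Juniper=39 → close Greywater (overflow 28)
  42÷2 = 21 each, +1 to first 0
Round 6: Hollowpine=62 Juniper=60 → close Juniper (overflow 49)
  60÷1 = 60 each, +1 to first 0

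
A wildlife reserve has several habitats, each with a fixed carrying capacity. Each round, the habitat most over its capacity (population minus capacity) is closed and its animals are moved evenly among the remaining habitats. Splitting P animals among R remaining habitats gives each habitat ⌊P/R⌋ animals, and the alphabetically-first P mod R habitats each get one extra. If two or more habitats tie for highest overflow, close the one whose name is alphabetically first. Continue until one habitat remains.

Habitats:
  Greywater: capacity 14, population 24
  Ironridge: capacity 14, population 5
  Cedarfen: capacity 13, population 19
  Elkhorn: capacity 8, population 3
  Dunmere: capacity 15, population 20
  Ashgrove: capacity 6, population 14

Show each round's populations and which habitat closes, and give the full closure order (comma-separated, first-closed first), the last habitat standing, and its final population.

Closure order: Greywater, Ashgrove, Cedarfen, Dunmere, Elkhorn
Last habitat: Ironridge with 85 animals

Round 1: Ashgrove=14 Cedarfen=19 Dunmere=20 Elkhorn=3 Greywater=24 Ironridge=5 → close Greywater (overflow 10)
  24÷5 = 4 each, +1 to first 4
Round 2: Ashgrove=19 Cedarfen=24 Dunmere=25 Elkhorn=8 Ironridge=9 → close Ashgrove (overflow 13)
  19÷4 = 4 each, +1 to first 3
Round 3: Cedarfen=29 Dunmere=30 Elkhorn=13 Ironridge=13 → close Cedarfen (overflow 16)
  29÷3 = 9 each, +1 to first 2
Round 4: Dunmere=40 Elkhorn=23 Ironridge=22 → close Dunmere (overflow 25)
  40÷2 = 20 each, +1 to first 0
Round 5: Elkhorn=43 Ironridge=42 → close Elkhorn (overflow 35)
  43÷1 = 43 each, +1 to first 0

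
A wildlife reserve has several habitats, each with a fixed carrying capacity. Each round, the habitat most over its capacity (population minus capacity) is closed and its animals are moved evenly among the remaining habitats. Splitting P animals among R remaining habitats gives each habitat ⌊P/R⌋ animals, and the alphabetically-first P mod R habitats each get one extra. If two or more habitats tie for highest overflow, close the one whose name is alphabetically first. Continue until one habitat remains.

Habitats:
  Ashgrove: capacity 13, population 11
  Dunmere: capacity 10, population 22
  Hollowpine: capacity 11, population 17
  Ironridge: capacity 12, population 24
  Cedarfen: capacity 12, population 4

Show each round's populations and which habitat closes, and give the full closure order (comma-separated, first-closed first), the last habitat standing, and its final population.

Closure order: Dunmere, Ironridge, Hollowpine, Ashgrove
Last habitat: Cedarfen with 78 animals

Round 1: Ashgrove=11 Cedarfen=4 Dunmere=22 Hollowpine=17 Ironridge=24 → close Dunmere (overflow 12)
  22÷4 = 5 each, +1 to first 2
Round 2: Ashgrove=17 Cedarfen=10 Hollowpine=22 Ironridge=29 → close Ironridge (overflow 17)
  29÷3 = 9 each, +1 to first 2
Round 3: Ashgrove=27 Cedarfen=20 Hollowpine=31 → close Hollowpine (overflow 20)
  31÷2 = 15 each, +1 to first 1
Round 4: Ashgrove=43 Cedarfen=35 → close Ashgrove (overflow 30)
  43÷1 = 43 each, +1 to first 0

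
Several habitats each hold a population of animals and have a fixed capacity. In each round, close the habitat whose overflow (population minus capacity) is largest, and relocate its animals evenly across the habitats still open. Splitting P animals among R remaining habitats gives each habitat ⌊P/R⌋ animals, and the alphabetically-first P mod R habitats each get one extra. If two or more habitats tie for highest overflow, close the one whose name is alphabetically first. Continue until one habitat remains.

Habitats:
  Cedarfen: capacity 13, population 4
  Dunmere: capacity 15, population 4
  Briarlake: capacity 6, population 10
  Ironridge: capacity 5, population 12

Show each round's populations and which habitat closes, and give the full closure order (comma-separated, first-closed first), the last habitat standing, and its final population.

Round 1: Briarlake=10 Cedarfen=4 Dunmere=4 Ironridge=12 → close Ironridge (overflow 7)
  12÷3 = 4 each, +1 to first 0
Round 2: Briarlake=14 Cedarfen=8 Dunmere=8 → close Briarlake (overflow 8)
  14÷2 = 7 each, +1 to first 0
Round 3: Cedarfen=15 Dunmere=15 → close Cedarfen (overflow 2)
  15÷1 = 15 each, +1 to first 0

Closure order: Ironridge, Briarlake, Cedarfen
Last habitat: Dunmere with 30 animals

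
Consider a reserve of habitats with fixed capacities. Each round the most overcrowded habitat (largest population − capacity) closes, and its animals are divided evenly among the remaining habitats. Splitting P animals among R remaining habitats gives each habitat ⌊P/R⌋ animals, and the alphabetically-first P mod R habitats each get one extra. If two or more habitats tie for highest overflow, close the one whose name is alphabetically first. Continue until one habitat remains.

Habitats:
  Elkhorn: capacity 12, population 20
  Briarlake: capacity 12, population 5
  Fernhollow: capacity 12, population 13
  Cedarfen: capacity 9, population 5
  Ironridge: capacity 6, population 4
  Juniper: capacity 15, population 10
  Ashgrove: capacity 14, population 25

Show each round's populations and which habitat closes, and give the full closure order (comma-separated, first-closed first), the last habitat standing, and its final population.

Closure order: Ashgrove, Elkhorn, Fernhollow, Ironridge, Cedarfen, Briarlake
Last habitat: Juniper with 82 animals

Round 1: Ashgrove=25 Briarlake=5 Cedarfen=5 Elkhorn=20 Fernhollow=13 Ironridge=4 Juniper=10 → close Ashgrove (overflow 11)
  25÷6 = 4 each, +1 to first 1
Round 2: Briarlake=10 Cedarfen=9 Elkhorn=24 Fernhollow=17 Ironridge=8 Juniper=14 → close Elkhorn (overflow 12)
  24÷5 = 4 each, +1 to first 4
Round 3: Briarlake=15 Cedarfen=14 Fernhollow=22 Ironridge=13 Juniper=18 → close Fernhollow (overflow 10)
  22÷4 = 5 each, +1 to first 2
Round 4: Briarlake=21 Cedarfen=20 Ironridge=18 Juniper=23 → close Ironridge (overflow 12)
  18÷3 = 6 each, +1 to first 0
Round 5: Briarlake=27 Cedarfen=26 Juniper=29 → close Cedarfen (overflow 17)
  26÷2 = 13 each, +1 to first 0
Round 6: Briarlake=40 Juniper=42 → close Briarlake (overflow 28)
  40÷1 = 40 each, +1 to first 0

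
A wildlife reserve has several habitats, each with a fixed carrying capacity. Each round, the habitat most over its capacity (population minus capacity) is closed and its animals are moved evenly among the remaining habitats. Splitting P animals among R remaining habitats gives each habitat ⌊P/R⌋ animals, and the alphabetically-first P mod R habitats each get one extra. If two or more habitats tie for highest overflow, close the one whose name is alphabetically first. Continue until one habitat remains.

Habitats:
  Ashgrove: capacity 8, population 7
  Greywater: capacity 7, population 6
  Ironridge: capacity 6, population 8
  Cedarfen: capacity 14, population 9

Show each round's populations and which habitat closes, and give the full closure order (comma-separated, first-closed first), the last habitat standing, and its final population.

Round 1: Ashgrove=7 Cedarfen=9 Greywater=6 Ironridge=8 → close Ironridge (overflow 2)
  8÷3 = 2 each, +1 to first 2
Round 2: Ashgrove=10 Cedarfen=12 Greywater=8 → close Ashgrove (overflow 2)
  10÷2 = 5 each, +1 to first 0
Round 3: Cedarfen=17 Greywater=13 → close Greywater (overflow 6)
  13÷1 = 13 each, +1 to first 0

Closure order: Ironridge, Ashgrove, Greywater
Last habitat: Cedarfen with 30 animals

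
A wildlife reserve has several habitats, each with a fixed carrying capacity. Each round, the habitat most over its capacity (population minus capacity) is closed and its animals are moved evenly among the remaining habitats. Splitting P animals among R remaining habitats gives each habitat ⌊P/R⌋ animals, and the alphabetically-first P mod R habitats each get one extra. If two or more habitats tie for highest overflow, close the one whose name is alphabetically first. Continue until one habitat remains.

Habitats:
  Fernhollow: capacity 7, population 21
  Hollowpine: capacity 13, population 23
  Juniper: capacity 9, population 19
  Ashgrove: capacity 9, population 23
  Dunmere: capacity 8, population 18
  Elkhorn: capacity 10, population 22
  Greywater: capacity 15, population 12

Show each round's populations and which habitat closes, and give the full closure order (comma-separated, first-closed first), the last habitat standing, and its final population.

Closure order: Ashgrove, Fernhollow, Elkhorn, Dunmere, Hollowpine, Juniper
Last habitat: Greywater with 138 animals

Round 1: Ashgrove=23 Dunmere=18 Elkhorn=22 Fernhollow=21 Greywater=12 Hollowpine=23 Juniper=19 → close Ashgrove (overflow 14)
  23÷6 = 3 each, +1 to first 5
Round 2: Dunmere=22 Elkhorn=26 Fernhollow=25 Greywater=16 Hollowpine=27 Juniper=22 → close Fernhollow (overflow 18)
  25÷5 = 5 each, +1 to first 0
Round 3: Dunmere=27 Elkhorn=31 Greywater=21 Hollowpine=32 Juniper=27 → close Elkhorn (overflow 21)
  31÷4 = 7 each, +1 to first 3
Round 4: Dunmere=35 Greywater=29 Hollowpine=40 Juniper=34 → close Dunmere (overflow 27)
  35÷3 = 11 each, +1 to first 2
Round 5: Greywater=41 Hollowpine=52 Juniper=45 → close Hollowpine (overflow 39)
  52÷2 = 26 each, +1 to first 0
Round 6: Greywater=67 Juniper=71 → close Juniper (overflow 62)
  71÷1 = 71 each, +1 to first 0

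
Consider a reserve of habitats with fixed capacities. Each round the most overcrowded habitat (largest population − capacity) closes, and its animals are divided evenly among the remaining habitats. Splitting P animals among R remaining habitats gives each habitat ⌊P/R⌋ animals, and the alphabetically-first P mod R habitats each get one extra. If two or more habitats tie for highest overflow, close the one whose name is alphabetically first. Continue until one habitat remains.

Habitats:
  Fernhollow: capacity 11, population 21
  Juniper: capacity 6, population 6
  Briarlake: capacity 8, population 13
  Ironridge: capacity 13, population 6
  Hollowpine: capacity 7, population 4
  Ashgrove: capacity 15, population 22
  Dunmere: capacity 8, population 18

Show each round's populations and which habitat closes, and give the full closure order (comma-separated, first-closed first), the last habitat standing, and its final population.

Round 1: Ashgrove=22 Briarlake=13 Dunmere=18 Fernhollow=21 Hollowpine=4 Ironridge=6 Juniper=6 → close Dunmere (overflow 10)
  18÷6 = 3 each, +1 to first 0
Round 2: Ashgrove=25 Briarlake=16 Fernhollow=24 Hollowpine=7 Ironridge=9 Juniper=9 → close Fernhollow (overflow 13)
  24÷5 = 4 each, +1 to first 4
Round 3: Ashgrove=30 Briarlake=21 Hollowpine=12 Ironridge=14 Juniper=13 → close Ashgrove (overflow 15)
  30÷4 = 7 each, +1 to first 2
Round 4: Briarlake=29 Hollowpine=20 Ironridge=21 Juniper=20 → close Briarlake (overflow 21)
  29÷3 = 9 each, +1 to first 2
Round 5: Hollowpine=30 Ironridge=31 Juniper=29 → close Hollowpine (overflow 23)
  30÷2 = 15 each, +1 to first 0
Round 6: Ironridge=46 Juniper=44 → close Juniper (overflow 38)
  44÷1 = 44 each, +1 to first 0

Closure order: Dunmere, Fernhollow, Ashgrove, Briarlake, Hollowpine, Juniper
Last habitat: Ironridge with 90 animals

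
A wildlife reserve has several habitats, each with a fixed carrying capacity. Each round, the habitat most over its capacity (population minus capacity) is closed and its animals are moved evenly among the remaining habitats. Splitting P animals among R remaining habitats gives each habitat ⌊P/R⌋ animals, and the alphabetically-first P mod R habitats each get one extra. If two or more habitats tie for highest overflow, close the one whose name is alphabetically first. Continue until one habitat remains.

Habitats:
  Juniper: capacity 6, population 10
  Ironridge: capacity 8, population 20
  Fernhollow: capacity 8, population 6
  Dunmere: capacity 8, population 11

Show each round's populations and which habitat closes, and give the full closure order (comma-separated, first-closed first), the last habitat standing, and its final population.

Closure order: Ironridge, Dunmere, Juniper
Last habitat: Fernhollow with 47 animals

Round 1: Dunmere=11 Fernhollow=6 Ironridge=20 Juniper=10 → close Ironridge (overflow 12)
  20÷3 = 6 each, +1 to first 2
Round 2: Dunmere=18 Fernhollow=13 Juniper=16 → close Dunmere (overflow 10)
  18÷2 = 9 each, +1 to first 0
Round 3: Fernhollow=22 Juniper=25 → close Juniper (overflow 19)
  25÷1 = 25 each, +1 to first 0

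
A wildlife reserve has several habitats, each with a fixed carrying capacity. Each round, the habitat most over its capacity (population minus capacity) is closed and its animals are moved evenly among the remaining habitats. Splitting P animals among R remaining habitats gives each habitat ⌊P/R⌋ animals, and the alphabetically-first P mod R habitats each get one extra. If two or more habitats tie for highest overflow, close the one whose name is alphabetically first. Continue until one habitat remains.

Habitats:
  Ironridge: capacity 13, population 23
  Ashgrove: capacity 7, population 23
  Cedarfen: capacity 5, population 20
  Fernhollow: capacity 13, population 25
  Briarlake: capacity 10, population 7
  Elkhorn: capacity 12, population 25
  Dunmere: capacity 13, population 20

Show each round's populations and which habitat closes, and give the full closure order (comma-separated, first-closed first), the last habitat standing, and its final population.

Closure order: Ashgrove, Cedarfen, Elkhorn, Fernhollow, Dunmere, Ironridge
Last habitat: Briarlake with 143 animals

Round 1: Ashgrove=23 Briarlake=7 Cedarfen=20 Dunmere=20 Elkhorn=25 Fernhollow=25 Ironridge=23 → close Ashgrove (overflow 16)
  23÷6 = 3 each, +1 to first 5
Round 2: Briarlake=11 Cedarfen=24 Dunmere=24 Elkhorn=29 Fernhollow=29 Ironridge=26 → close Cedarfen (overflow 19)
  24÷5 = 4 each, +1 to first 4
Round 3: Briarlake=16 Dunmere=29 Elkhorn=34 Fernhollow=34 Ironridge=30 → close Elkhorn (overflow 22)
  34÷4 = 8 each, +1 to first 2
Round 4: Briarlake=25 Dunmere=38 Fernhollow=42 Ironridge=38 → close Fernhollow (overflow 29)
  42÷3 = 14 each, +1 to first 0
Round 5: Briarlake=39 Dunmere=52 Ironridge=52 → close Dunmere (overflow 39)
  52÷2 = 26 each, +1 to first 0
Round 6: Briarlake=65 Ironridge=78 → close Ironridge (overflow 65)
  78÷1 = 78 each, +1 to first 0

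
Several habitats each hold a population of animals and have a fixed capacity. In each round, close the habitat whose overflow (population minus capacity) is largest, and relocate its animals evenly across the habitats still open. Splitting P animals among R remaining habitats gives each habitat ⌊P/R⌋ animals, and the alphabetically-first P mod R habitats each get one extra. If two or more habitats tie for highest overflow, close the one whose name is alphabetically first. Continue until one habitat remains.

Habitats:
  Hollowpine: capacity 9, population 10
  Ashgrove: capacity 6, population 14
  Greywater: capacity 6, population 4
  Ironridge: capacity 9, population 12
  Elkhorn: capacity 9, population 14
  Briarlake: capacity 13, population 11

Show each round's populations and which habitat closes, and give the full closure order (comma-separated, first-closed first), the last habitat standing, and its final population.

Round 1: Ashgrove=14 Briarlake=11 Elkhorn=14 Greywater=4 Hollowpine=10 Ironridge=12 → close Ashgrove (overflow 8)
  14÷5 = 2 each, +1 to first 4
Round 2: Briarlake=14 Elkhorn=17 Greywater=7 Hollowpine=13 Ironridge=14 → close Elkhorn (overflow 8)
  17÷4 = 4 each, +1 to first 1
Round 3: Briarlake=19 Greywater=11 Hollowpine=17 Ironridge=18 → close Ironridge (overflow 9)
  18÷3 = 6 each, +1 to first 0
Round 4: Briarlake=25 Greywater=17 Hollowpine=23 → close Hollowpine (overflow 14)
  23÷2 = 11 each, +1 to first 1
Round 5: Briarlake=37 Greywater=28 → close Briarlake (overflow 24)
  37÷1 = 37 each, +1 to first 0

Closure order: Ashgrove, Elkhorn, Ironridge, Hollowpine, Briarlake
Last habitat: Greywater with 65 animals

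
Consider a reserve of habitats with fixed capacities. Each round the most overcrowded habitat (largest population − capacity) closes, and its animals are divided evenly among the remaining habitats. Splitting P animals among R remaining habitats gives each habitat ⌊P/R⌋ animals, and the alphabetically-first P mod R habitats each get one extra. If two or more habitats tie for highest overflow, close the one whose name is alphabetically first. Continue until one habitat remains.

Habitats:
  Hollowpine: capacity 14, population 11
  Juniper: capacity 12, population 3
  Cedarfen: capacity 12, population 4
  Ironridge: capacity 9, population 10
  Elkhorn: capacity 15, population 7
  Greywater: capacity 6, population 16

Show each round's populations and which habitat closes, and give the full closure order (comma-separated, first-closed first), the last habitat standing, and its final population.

Closure order: Greywater, Ironridge, Hollowpine, Cedarfen, Elkhorn
Last habitat: Juniper with 51 animals

Round 1: Cedarfen=4 Elkhorn=7 Greywater=16 Hollowpine=11 Ironridge=10 Juniper=3 → close Greywater (overflow 10)
  16÷5 = 3 each, +1 to first 1
Round 2: Cedarfen=8 Elkhorn=10 Hollowpine=14 Ironridge=13 Juniper=6 → close Ironridge (overflow 4)
  13÷4 = 3 each, +1 to first 1
Round 3: Cedarfen=12 Elkhorn=13 Hollowpine=17 Juniper=9 → close Hollowpine (overflow 3)
  17÷3 = 5 each, +1 to first 2
Round 4: Cedarfen=18 Elkhorn=19 Juniper=14 → close Cedarfen (overflow 6)
  18÷2 = 9 each, +1 to first 0
Round 5: Elkhorn=28 Juniper=23 → close Elkhorn (overflow 13)
  28÷1 = 28 each, +1 to first 0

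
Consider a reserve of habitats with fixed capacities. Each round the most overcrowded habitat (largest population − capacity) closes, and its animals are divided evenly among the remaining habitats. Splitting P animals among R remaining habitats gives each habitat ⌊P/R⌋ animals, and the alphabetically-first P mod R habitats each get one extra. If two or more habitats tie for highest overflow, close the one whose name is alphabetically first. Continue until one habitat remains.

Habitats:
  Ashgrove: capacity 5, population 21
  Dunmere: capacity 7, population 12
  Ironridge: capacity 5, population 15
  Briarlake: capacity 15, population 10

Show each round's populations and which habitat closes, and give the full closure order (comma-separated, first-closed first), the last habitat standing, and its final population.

Closure order: Ashgrove, Ironridge, Dunmere
Last habitat: Briarlake with 58 animals

Round 1: Ashgrove=21 Briarlake=10 Dunmere=12 Ironridge=15 → close Ashgrove (overflow 16)
  21÷3 = 7 each, +1 to first 0
Round 2: Briarlake=17 Dunmere=19 Ironridge=22 → close Ironridge (overflow 17)
  22÷2 = 11 each, +1 to first 0
Round 3: Briarlake=28 Dunmere=30 → close Dunmere (overflow 23)
  30÷1 = 30 each, +1 to first 0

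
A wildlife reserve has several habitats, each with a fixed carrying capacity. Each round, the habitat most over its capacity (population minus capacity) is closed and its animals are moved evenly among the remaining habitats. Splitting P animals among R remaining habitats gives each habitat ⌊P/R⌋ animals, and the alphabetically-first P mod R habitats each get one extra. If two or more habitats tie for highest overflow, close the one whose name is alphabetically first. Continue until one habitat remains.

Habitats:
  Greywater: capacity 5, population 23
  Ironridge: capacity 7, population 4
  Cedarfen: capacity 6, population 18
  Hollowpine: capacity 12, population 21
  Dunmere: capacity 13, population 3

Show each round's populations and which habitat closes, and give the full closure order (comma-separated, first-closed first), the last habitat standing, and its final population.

Round 1: Cedarfen=18 Dunmere=3 Greywater=23 Hollowpine=21 Ironridge=4 → close Greywater (overflow 18)
  23÷4 = 5 each, +1 to first 3
Round 2: Cedarfen=24 Dunmere=9 Hollowpine=27 Ironridge=9 → close Cedarfen (overflow 18)
  24÷3 = 8 each, +1 to first 0
Round 3: Dunmere=17 Hollowpine=35 Ironridge=17 → close Hollowpine (overflow 23)
  35÷2 = 17 each, +1 to first 1
Round 4: Dunmere=35 Ironridge=34 → close Ironridge (overflow 27)
  34÷1 = 34 each, +1 to first 0

Closure order: Greywater, Cedarfen, Hollowpine, Ironridge
Last habitat: Dunmere with 69 animals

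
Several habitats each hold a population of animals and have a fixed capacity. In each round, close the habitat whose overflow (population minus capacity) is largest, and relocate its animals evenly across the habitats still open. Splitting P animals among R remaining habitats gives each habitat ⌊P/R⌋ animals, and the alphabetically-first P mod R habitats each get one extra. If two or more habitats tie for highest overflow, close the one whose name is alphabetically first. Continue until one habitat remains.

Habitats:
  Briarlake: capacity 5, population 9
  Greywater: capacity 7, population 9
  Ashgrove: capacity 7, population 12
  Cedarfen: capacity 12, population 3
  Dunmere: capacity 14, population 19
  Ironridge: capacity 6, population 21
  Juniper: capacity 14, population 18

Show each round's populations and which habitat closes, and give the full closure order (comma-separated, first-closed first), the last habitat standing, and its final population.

Round 1: Ashgrove=12 Briarlake=9 Cedarfen=3 Dunmere=19 Greywater=9 Ironridge=21 Juniper=18 → close Ironridge (overflow 15)
  21÷6 = 3 each, +1 to first 3
Round 2: Ashgrove=16 Briarlake=13 Cedarfen=7 Dunmere=22 Greywater=12 Juniper=21 → close Ashgrove (overflow 9)
  16÷5 = 3 each, +1 to first 1
Round 3: Briarlake=17 Cedarfen=10 Dunmere=25 Greywater=15 Juniper=24 → close Briarlake (overflow 12)
  17÷4 = 4 each, +1 to first 1
Round 4: Cedarfen=15 Dunmere=29 Greywater=19 Juniper=28 → close Dunmere (overflow 15)
  29÷3 = 9 each, +1 to first 2
Round 5: Cedarfen=25 Greywater=29 Juniper=37 → close Juniper (overflow 23)
  37÷2 = 18 each, +1 to first 1
Round 6: Cedarfen=44 Greywater=47 → close Greywater (overflow 40)
  47÷1 = 47 each, +1 to first 0

Closure order: Ironridge, Ashgrove, Briarlake, Dunmere, Juniper, Greywater
Last habitat: Cedarfen with 91 animals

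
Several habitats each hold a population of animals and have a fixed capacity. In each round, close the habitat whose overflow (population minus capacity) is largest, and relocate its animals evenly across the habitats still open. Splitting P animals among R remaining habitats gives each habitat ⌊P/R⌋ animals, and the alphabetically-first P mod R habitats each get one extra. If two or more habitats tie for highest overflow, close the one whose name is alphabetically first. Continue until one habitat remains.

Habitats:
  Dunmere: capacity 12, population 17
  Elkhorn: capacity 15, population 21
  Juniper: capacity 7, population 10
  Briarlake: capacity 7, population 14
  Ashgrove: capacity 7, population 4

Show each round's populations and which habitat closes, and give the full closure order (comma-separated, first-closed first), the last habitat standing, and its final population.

Round 1: Ashgrove=4 Briarlake=14 Dunmere=17 Elkhorn=21 Juniper=10 → close Briarlake (overflow 7)
  14÷4 = 3 each, +1 to first 2
Round 2: Ashgrove=8 Dunmere=21 Elkhorn=24 Juniper=13 → close Dunmere (overflow 9)
  21÷3 = 7 each, +1 to first 0
Round 3: Ashgrove=15 Elkhorn=31 Juniper=20 → close Elkhorn (overflow 16)
  31÷2 = 15 each, +1 to first 1
Round 4: Ashgrove=31 Juniper=35 → close Juniper (overflow 28)
  35÷1 = 35 each, +1 to first 0

Closure order: Briarlake, Dunmere, Elkhorn, Juniper
Last habitat: Ashgrove with 66 animals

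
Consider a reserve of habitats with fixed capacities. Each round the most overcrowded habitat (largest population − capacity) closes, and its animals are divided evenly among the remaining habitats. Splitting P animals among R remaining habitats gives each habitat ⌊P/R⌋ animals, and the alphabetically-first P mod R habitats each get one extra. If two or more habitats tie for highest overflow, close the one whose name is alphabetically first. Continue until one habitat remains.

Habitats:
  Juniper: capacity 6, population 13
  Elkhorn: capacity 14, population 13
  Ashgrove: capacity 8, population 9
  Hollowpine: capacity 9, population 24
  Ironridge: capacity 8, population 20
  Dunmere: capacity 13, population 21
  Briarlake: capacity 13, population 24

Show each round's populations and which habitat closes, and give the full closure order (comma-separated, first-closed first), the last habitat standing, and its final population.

Closure order: Hollowpine, Ironridge, Briarlake, Dunmere, Juniper, Ashgrove
Last habitat: Elkhorn with 124 animals

Round 1: Ashgrove=9 Briarlake=24 Dunmere=21 Elkhorn=13 Hollowpine=24 Ironridge=20 Juniper=13 → close Hollowpine (overflow 15)
  24÷6 = 4 each, +1 to first 0
Round 2: Ashgrove=13 Briarlake=28 Dunmere=25 Elkhorn=17 Ironridge=24 Juniper=17 → close Ironridge (overflow 16)
  24÷5 = 4 each, +1 to first 4
Round 3: Ashgrove=18 Briarlake=33 Dunmere=30 Elkhorn=22 Juniper=21 → close Briarlake (overflow 20)
  33÷4 = 8 each, +1 to first 1
Round 4: Ashgrove=27 Dunmere=38 Elkhorn=30 Juniper=29 → close Dunmere (overflow 25)
  38÷3 = 12 each, +1 to first 2
Round 5: Ashgrove=40 Elkhorn=43 Juniper=41 → close Juniper (overflow 35)
  41÷2 = 20 each, +1 to first 1
Round 6: Ashgrove=61 Elkhorn=63 → close Ashgrove (overflow 53)
  61÷1 = 61 each, +1 to first 0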